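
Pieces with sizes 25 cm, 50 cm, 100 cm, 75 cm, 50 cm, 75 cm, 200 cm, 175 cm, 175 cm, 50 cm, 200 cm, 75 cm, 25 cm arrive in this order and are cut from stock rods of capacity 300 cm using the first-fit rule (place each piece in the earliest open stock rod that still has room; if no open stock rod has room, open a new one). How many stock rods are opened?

  25 → stock rod 1 (new)  [load 25/300]
  50 → stock rod 1  [load 75/300]
  100 → stock rod 1  [load 175/300]
  75 → stock rod 1  [load 250/300]
  50 → stock rod 1  [load 300/300]
  75 → stock rod 2 (new)  [load 75/300]
  200 → stock rod 2  [load 275/300]
  175 → stock rod 3 (new)  [load 175/300]
  175 → stock rod 4 (new)  [load 175/300]
  50 → stock rod 3  [load 225/300]
  200 → stock rod 5 (new)  [load 200/300]
  75 → stock rod 3  [load 300/300]
  25 → stock rod 2  [load 300/300]
5 stock rods opened.

5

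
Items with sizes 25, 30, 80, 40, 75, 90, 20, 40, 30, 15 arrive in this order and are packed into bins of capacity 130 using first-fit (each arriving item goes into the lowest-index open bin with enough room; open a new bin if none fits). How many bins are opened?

  25 → bin 1 (new)  [load 25/130]
  30 → bin 1  [load 55/130]
  80 → bin 2 (new)  [load 80/130]
  40 → bin 1  [load 95/130]
  75 → bin 3 (new)  [load 75/130]
  90 → bin 4 (new)  [load 90/130]
  20 → bin 1  [load 115/130]
  40 → bin 2  [load 120/130]
  30 → bin 3  [load 105/130]
  15 → bin 1  [load 130/130]
4 bins opened.

4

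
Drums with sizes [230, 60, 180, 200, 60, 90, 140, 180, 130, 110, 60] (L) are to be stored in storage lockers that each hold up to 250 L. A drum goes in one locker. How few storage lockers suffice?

Total = 230 + 200 + 180 + 180 + 140 + 130 + 110 + 90 + 60 + 60 + 60 = 1440 L.
Lower bound: ⌈1440/250⌉ = 6 storage lockers.
A packing using 7 storage lockers:
  locker 1: 230 = 230
  locker 2: 200 = 200
  locker 3: 180 + 60 = 240
  locker 4: 180 + 60 = 240
  locker 5: 140 + 110 = 250
  locker 6: 130 + 90 = 220
  locker 7: 60 = 60
No arrangement into 6 storage lockers stays within capacity, so 7 is optimal.

7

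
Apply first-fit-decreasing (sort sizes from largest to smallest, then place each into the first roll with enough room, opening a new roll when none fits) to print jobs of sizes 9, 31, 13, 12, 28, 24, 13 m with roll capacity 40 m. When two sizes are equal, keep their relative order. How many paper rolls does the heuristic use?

Sorted descending: 31, 28, 24, 13, 13, 12, 9.
  31 → roll 1 (new)  [load 31/40]
  28 → roll 2 (new)  [load 28/40]
  24 → roll 3 (new)  [load 24/40]
  13 → roll 3  [load 37/40]
  13 → roll 4 (new)  [load 13/40]
  12 → roll 2  [load 40/40]
  9 → roll 1  [load 40/40]
4 paper rolls opened.

4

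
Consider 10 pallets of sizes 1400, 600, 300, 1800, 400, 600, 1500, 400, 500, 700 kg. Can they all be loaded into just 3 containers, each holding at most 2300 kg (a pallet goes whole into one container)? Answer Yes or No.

No

Total = 8200 kg; ⌈8200/2300⌉ = 4.
At least 4 containers are required, but only 3 are allowed.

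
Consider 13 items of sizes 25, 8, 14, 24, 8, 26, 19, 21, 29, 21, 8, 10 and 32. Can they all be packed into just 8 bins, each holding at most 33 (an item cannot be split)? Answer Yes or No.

A valid assignment using 8 bins:
  bin 1: 32 = 32
  bin 2: 29 = 29
  bin 3: 26 = 26
  bin 4: 25 + 8 = 33
  bin 5: 24 + 8 = 32
  bin 6: 21 + 10 = 31
  bin 7: 21 + 8 = 29
  bin 8: 19 + 14 = 33
Every load is within 33, so 8 bins suffice.

Yes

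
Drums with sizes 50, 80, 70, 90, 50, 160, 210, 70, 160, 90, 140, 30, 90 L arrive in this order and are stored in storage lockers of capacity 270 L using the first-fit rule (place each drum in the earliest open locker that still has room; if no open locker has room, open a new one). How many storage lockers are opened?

  50 → locker 1 (new)  [load 50/270]
  80 → locker 1  [load 130/270]
  70 → locker 1  [load 200/270]
  90 → locker 2 (new)  [load 90/270]
  50 → locker 1  [load 250/270]
  160 → locker 2  [load 250/270]
  210 → locker 3 (new)  [load 210/270]
  70 → locker 4 (new)  [load 70/270]
  160 → locker 4  [load 230/270]
  90 → locker 5 (new)  [load 90/270]
  140 → locker 5  [load 230/270]
  30 → locker 3  [load 240/270]
  90 → locker 6 (new)  [load 90/270]
6 storage lockers opened.

6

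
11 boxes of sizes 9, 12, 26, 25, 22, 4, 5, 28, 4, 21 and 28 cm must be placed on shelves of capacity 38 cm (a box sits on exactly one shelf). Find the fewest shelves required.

6

Total = 28 + 28 + 26 + 25 + 22 + 21 + 12 + 9 + 5 + 4 + 4 = 184 cm.
Lower bound: ⌈184/38⌉ = 5 shelves.
Also, 6 boxes each exceed 19 cm, and no two of those can share a shelf, so at least 6 shelves are needed.
A packing using 6 shelves:
  shelf 1: 28 + 9 = 37
  shelf 2: 28 + 5 + 4 = 37
  shelf 3: 26 + 12 = 38
  shelf 4: 25 + 4 = 29
  shelf 5: 22 = 22
  shelf 6: 21 = 21
This matches the lower bound, so 6 is optimal.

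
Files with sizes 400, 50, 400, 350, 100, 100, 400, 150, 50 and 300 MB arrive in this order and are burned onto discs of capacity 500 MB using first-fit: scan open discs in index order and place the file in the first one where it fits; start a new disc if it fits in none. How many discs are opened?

5

  400 → disc 1 (new)  [load 400/500]
  50 → disc 1  [load 450/500]
  400 → disc 2 (new)  [load 400/500]
  350 → disc 3 (new)  [load 350/500]
  100 → disc 2  [load 500/500]
  100 → disc 3  [load 450/500]
  400 → disc 4 (new)  [load 400/500]
  150 → disc 5 (new)  [load 150/500]
  50 → disc 1  [load 500/500]
  300 → disc 5  [load 450/500]
5 discs opened.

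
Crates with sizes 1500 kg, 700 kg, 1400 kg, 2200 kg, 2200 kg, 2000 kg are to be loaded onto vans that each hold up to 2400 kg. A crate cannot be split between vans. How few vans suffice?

Total = 2200 + 2200 + 2000 + 1500 + 1400 + 700 = 10000 kg.
Lower bound: ⌈10000/2400⌉ = 5 vans.
A packing using 5 vans:
  van 1: 2200 = 2200
  van 2: 2200 = 2200
  van 3: 2000 = 2000
  van 4: 1500 + 700 = 2200
  van 5: 1400 = 1400
This matches the lower bound, so 5 is optimal.

5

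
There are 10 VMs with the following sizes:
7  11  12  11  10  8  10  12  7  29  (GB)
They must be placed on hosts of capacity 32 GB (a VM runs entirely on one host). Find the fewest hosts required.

4

Total = 29 + 12 + 12 + 11 + 11 + 10 + 10 + 8 + 7 + 7 = 117 GB.
Lower bound: ⌈117/32⌉ = 4 hosts.
A packing using 4 hosts:
  host 1: 29 = 29
  host 2: 12 + 12 + 8 = 32
  host 3: 11 + 11 + 10 = 32
  host 4: 10 + 7 + 7 = 24
This matches the lower bound, so 4 is optimal.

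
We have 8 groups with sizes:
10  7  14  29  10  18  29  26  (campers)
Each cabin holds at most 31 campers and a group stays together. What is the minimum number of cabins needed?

5

Total = 29 + 29 + 26 + 18 + 14 + 10 + 10 + 7 = 143 campers.
Lower bound: ⌈143/31⌉ = 5 cabins.
A packing using 5 cabins:
  cabin 1: 29 = 29
  cabin 2: 29 = 29
  cabin 3: 26 = 26
  cabin 4: 18 + 10 = 28
  cabin 5: 14 + 10 + 7 = 31
This matches the lower bound, so 5 is optimal.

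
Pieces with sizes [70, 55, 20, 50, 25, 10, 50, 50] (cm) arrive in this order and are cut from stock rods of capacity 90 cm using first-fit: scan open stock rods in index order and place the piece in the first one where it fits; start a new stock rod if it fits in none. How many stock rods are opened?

  70 → stock rod 1 (new)  [load 70/90]
  55 → stock rod 2 (new)  [load 55/90]
  20 → stock rod 1  [load 90/90]
  50 → stock rod 3 (new)  [load 50/90]
  25 → stock rod 2  [load 80/90]
  10 → stock rod 2  [load 90/90]
  50 → stock rod 4 (new)  [load 50/90]
  50 → stock rod 5 (new)  [load 50/90]
5 stock rods opened.

5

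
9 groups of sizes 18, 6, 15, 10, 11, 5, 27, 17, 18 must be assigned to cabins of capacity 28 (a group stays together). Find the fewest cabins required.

5

Total = 27 + 18 + 18 + 17 + 15 + 11 + 10 + 6 + 5 = 127.
Lower bound: ⌈127/28⌉ = 5 cabins.
A packing using 5 cabins:
  cabin 1: 27 = 27
  cabin 2: 18 + 10 = 28
  cabin 3: 18 + 6 = 24
  cabin 4: 17 + 11 = 28
  cabin 5: 15 + 5 = 20
This matches the lower bound, so 5 is optimal.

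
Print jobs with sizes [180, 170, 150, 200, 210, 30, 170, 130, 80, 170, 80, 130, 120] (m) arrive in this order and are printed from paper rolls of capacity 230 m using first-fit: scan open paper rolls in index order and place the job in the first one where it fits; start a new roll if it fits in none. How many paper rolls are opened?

  180 → roll 1 (new)  [load 180/230]
  170 → roll 2 (new)  [load 170/230]
  150 → roll 3 (new)  [load 150/230]
  200 → roll 4 (new)  [load 200/230]
  210 → roll 5 (new)  [load 210/230]
  30 → roll 1  [load 210/230]
  170 → roll 6 (new)  [load 170/230]
  130 → roll 7 (new)  [load 130/230]
  80 → roll 3  [load 230/230]
  170 → roll 8 (new)  [load 170/230]
  80 → roll 7  [load 210/230]
  130 → roll 9 (new)  [load 130/230]
  120 → roll 10 (new)  [load 120/230]
10 paper rolls opened.

10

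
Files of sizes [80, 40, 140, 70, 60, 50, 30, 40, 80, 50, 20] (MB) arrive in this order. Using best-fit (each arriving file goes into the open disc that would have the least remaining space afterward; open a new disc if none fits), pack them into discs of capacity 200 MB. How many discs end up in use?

  80 → disc 1 (new)  [load 80/200]
  40 → disc 1  [load 120/200]
  140 → disc 2 (new)  [load 140/200]
  70 → disc 1  [load 190/200]
  60 → disc 2  [load 200/200]
  50 → disc 3 (new)  [load 50/200]
  30 → disc 3  [load 80/200]
  40 → disc 3  [load 120/200]
  80 → disc 3  [load 200/200]
  50 → disc 4 (new)  [load 50/200]
  20 → disc 4  [load 70/200]
4 discs opened.

4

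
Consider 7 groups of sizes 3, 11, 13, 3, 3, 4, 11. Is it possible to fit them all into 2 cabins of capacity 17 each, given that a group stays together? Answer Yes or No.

No

Total = 48; ⌈48/17⌉ = 3.
At least 3 cabins are required, but only 2 are allowed.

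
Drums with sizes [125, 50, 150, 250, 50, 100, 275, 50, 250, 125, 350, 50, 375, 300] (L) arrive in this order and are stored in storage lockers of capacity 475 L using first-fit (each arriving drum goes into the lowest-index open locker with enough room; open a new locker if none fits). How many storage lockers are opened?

  125 → locker 1 (new)  [load 125/475]
  50 → locker 1  [load 175/475]
  150 → locker 1  [load 325/475]
  250 → locker 2 (new)  [load 250/475]
  50 → locker 1  [load 375/475]
  100 → locker 1  [load 475/475]
  275 → locker 3 (new)  [load 275/475]
  50 → locker 2  [load 300/475]
  250 → locker 4 (new)  [load 250/475]
  125 → locker 2  [load 425/475]
  350 → locker 5 (new)  [load 350/475]
  50 → locker 2  [load 475/475]
  375 → locker 6 (new)  [load 375/475]
  300 → locker 7 (new)  [load 300/475]
7 storage lockers opened.

7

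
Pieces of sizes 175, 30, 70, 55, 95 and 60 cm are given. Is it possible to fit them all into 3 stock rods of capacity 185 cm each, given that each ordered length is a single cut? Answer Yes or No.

Yes

A valid assignment using 3 stock rods:
  stock rod 1: 175 = 175
  stock rod 2: 95 + 70 = 165
  stock rod 3: 60 + 55 + 30 = 145
Every load is within 185 cm, so 3 stock rods suffice.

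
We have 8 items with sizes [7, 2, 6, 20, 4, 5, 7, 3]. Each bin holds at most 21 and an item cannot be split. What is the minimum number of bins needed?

3

Total = 20 + 7 + 7 + 6 + 5 + 4 + 3 + 2 = 54.
Lower bound: ⌈54/21⌉ = 3 bins.
A packing using 3 bins:
  bin 1: 20 = 20
  bin 2: 7 + 7 + 6 = 20
  bin 3: 5 + 4 + 3 + 2 = 14
This matches the lower bound, so 3 is optimal.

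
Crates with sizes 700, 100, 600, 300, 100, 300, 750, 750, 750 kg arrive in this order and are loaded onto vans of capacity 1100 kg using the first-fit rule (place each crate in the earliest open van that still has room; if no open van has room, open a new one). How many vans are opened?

  700 → van 1 (new)  [load 700/1100]
  100 → van 1  [load 800/1100]
  600 → van 2 (new)  [load 600/1100]
  300 → van 1  [load 1100/1100]
  100 → van 2  [load 700/1100]
  300 → van 2  [load 1000/1100]
  750 → van 3 (new)  [load 750/1100]
  750 → van 4 (new)  [load 750/1100]
  750 → van 5 (new)  [load 750/1100]
5 vans opened.

5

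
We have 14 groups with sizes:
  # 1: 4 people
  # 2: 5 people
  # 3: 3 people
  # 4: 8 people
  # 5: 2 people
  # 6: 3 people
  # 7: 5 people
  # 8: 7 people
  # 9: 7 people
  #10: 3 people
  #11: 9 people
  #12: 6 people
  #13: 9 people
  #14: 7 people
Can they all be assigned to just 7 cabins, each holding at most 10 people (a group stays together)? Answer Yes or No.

Total = 78 people; ⌈78/10⌉ = 8.
At least 8 cabins are required, but only 7 are allowed.

No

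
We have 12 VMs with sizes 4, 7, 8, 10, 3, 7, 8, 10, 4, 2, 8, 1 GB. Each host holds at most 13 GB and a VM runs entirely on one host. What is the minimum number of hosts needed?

7

Total = 10 + 10 + 8 + 8 + 8 + 7 + 7 + 4 + 4 + 3 + 2 + 1 = 72 GB.
Lower bound: ⌈72/13⌉ = 6 hosts.
Also, 7 VMs each exceed 13/2 GB, and no two of those can share a host, so at least 7 hosts are needed.
A packing using 7 hosts:
  host 1: 10 + 3 = 13
  host 2: 10 + 2 + 1 = 13
  host 3: 8 + 4 = 12
  host 4: 8 + 4 = 12
  host 5: 8 = 8
  host 6: 7 = 7
  host 7: 7 = 7
This matches the lower bound, so 7 is optimal.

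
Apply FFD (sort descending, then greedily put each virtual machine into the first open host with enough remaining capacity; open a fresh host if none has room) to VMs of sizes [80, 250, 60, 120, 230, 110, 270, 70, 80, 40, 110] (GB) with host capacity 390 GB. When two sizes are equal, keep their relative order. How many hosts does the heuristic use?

4

Sorted descending: 270, 250, 230, 120, 110, 110, 80, 80, 70, 60, 40.
  270 → host 1 (new)  [load 270/390]
  250 → host 2 (new)  [load 250/390]
  230 → host 3 (new)  [load 230/390]
  120 → host 1  [load 390/390]
  110 → host 2  [load 360/390]
  110 → host 3  [load 340/390]
  80 → host 4 (new)  [load 80/390]
  80 → host 4  [load 160/390]
  70 → host 4  [load 230/390]
  60 → host 4  [load 290/390]
  40 → host 3  [load 380/390]
4 hosts opened.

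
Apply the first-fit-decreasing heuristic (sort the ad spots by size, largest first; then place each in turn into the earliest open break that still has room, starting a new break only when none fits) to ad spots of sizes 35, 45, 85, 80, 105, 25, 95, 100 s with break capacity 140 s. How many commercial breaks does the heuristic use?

5

Sorted descending: 105, 100, 95, 85, 80, 45, 35, 25.
  105 → break 1 (new)  [load 105/140]
  100 → break 2 (new)  [load 100/140]
  95 → break 3 (new)  [load 95/140]
  85 → break 4 (new)  [load 85/140]
  80 → break 5 (new)  [load 80/140]
  45 → break 3  [load 140/140]
  35 → break 1  [load 140/140]
  25 → break 2  [load 125/140]
5 commercial breaks opened.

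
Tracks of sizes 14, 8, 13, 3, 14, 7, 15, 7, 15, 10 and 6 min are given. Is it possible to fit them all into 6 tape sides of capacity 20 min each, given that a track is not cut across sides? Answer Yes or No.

No

Total = 112 min; ⌈112/20⌉ = 6.
The bound of 6 does not rule out 6, but exhaustive search shows no assignment into 6 tape sides of capacity 20 min exists — the minimum is 7.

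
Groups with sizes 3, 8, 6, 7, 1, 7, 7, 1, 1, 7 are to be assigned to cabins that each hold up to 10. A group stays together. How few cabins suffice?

Total = 8 + 7 + 7 + 7 + 7 + 6 + 3 + 1 + 1 + 1 = 48.
Lower bound: ⌈48/10⌉ = 5 cabins.
Also, 6 groups each exceed 5, and no two of those can share a cabin, so at least 6 cabins are needed.
A packing using 6 cabins:
  cabin 1: 8 + 1 + 1 = 10
  cabin 2: 7 + 3 = 10
  cabin 3: 7 + 1 = 8
  cabin 4: 7 = 7
  cabin 5: 7 = 7
  cabin 6: 6 = 6
This matches the lower bound, so 6 is optimal.

6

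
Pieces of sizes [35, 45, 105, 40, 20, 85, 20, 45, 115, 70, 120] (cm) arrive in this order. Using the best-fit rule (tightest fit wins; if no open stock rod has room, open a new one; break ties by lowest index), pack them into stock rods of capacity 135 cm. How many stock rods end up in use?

6

  35 → stock rod 1 (new)  [load 35/135]
  45 → stock rod 1  [load 80/135]
  105 → stock rod 2 (new)  [load 105/135]
  40 → stock rod 1  [load 120/135]
  20 → stock rod 2  [load 125/135]
  85 → stock rod 3 (new)  [load 85/135]
  20 → stock rod 3  [load 105/135]
  45 → stock rod 4 (new)  [load 45/135]
  115 → stock rod 5 (new)  [load 115/135]
  70 → stock rod 4  [load 115/135]
  120 → stock rod 6 (new)  [load 120/135]
6 stock rods opened.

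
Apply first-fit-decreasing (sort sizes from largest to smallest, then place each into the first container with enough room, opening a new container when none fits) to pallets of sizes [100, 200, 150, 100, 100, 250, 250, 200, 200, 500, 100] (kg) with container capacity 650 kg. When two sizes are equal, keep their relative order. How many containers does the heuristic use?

Sorted descending: 500, 250, 250, 200, 200, 200, 150, 100, 100, 100, 100.
  500 → container 1 (new)  [load 500/650]
  250 → container 2 (new)  [load 250/650]
  250 → container 2  [load 500/650]
  200 → container 3 (new)  [load 200/650]
  200 → container 3  [load 400/650]
  200 → container 3  [load 600/650]
  150 → container 1  [load 650/650]
  100 → container 2  [load 600/650]
  100 → container 4 (new)  [load 100/650]
  100 → container 4  [load 200/650]
  100 → container 4  [load 300/650]
4 containers opened.

4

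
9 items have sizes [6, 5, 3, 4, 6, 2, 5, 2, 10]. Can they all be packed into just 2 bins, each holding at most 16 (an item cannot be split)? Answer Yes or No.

Total = 43; ⌈43/16⌉ = 3.
At least 3 bins are required, but only 2 are allowed.

No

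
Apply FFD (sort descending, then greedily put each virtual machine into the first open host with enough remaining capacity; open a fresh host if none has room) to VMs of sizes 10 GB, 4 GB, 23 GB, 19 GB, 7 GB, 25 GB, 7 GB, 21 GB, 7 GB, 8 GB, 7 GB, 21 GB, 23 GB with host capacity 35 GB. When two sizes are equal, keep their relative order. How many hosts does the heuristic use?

Sorted descending: 25, 23, 23, 21, 21, 19, 10, 8, 7, 7, 7, 7, 4.
  25 → host 1 (new)  [load 25/35]
  23 → host 2 (new)  [load 23/35]
  23 → host 3 (new)  [load 23/35]
  21 → host 4 (new)  [load 21/35]
  21 → host 5 (new)  [load 21/35]
  19 → host 6 (new)  [load 19/35]
  10 → host 1  [load 35/35]
  8 → host 2  [load 31/35]
  7 → host 3  [load 30/35]
  7 → host 4  [load 28/35]
  7 → host 4  [load 35/35]
  7 → host 5  [load 28/35]
  4 → host 2  [load 35/35]
6 hosts opened.

6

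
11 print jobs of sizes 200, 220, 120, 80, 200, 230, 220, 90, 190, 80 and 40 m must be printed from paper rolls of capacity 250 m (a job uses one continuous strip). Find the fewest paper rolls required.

Total = 230 + 220 + 220 + 200 + 200 + 190 + 120 + 90 + 80 + 80 + 40 = 1670 m.
Lower bound: ⌈1670/250⌉ = 7 paper rolls.
A packing using 8 paper rolls:
  roll 1: 230 = 230
  roll 2: 220 = 220
  roll 3: 220 = 220
  roll 4: 200 + 40 = 240
  roll 5: 200 = 200
  roll 6: 190 = 190
  roll 7: 120 + 90 = 210
  roll 8: 80 + 80 = 160
No arrangement into 7 paper rolls stays within capacity, so 8 is optimal.

8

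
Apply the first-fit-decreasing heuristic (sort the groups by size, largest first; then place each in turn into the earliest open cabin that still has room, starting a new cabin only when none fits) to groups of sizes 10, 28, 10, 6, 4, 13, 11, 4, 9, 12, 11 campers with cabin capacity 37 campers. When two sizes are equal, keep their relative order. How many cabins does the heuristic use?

Sorted descending: 28, 13, 12, 11, 11, 10, 10, 9, 6, 4, 4.
  28 → cabin 1 (new)  [load 28/37]
  13 → cabin 2 (new)  [load 13/37]
  12 → cabin 2  [load 25/37]
  11 → cabin 2  [load 36/37]
  11 → cabin 3 (new)  [load 11/37]
  10 → cabin 3  [load 21/37]
  10 → cabin 3  [load 31/37]
  9 → cabin 1  [load 37/37]
  6 → cabin 3  [load 37/37]
  4 → cabin 4 (new)  [load 4/37]
  4 → cabin 4  [load 8/37]
4 cabins opened.

4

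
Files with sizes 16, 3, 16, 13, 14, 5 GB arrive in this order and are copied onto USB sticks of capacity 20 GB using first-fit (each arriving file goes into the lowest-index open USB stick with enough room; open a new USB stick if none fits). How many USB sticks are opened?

  16 → USB stick 1 (new)  [load 16/20]
  3 → USB stick 1  [load 19/20]
  16 → USB stick 2 (new)  [load 16/20]
  13 → USB stick 3 (new)  [load 13/20]
  14 → USB stick 4 (new)  [load 14/20]
  5 → USB stick 3  [load 18/20]
4 USB sticks opened.

4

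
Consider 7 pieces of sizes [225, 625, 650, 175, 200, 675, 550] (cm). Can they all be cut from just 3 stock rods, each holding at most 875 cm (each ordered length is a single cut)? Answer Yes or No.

Total = 3100 cm; ⌈3100/875⌉ = 4.
At least 4 stock rods are required, but only 3 are allowed.

No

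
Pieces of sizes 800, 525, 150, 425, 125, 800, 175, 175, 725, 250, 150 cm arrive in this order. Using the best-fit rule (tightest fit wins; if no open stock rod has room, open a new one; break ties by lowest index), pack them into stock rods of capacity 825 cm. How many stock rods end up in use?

  800 → stock rod 1 (new)  [load 800/825]
  525 → stock rod 2 (new)  [load 525/825]
  150 → stock rod 2  [load 675/825]
  425 → stock rod 3 (new)  [load 425/825]
  125 → stock rod 2  [load 800/825]
  800 → stock rod 4 (new)  [load 800/825]
  175 → stock rod 3  [load 600/825]
  175 → stock rod 3  [load 775/825]
  725 → stock rod 5 (new)  [load 725/825]
  250 → stock rod 6 (new)  [load 250/825]
  150 → stock rod 6  [load 400/825]
6 stock rods opened.

6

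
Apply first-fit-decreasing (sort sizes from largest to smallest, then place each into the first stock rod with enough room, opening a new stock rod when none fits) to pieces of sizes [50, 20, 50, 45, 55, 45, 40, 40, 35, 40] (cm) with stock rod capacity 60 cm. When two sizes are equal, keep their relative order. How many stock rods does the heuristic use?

9

Sorted descending: 55, 50, 50, 45, 45, 40, 40, 40, 35, 20.
  55 → stock rod 1 (new)  [load 55/60]
  50 → stock rod 2 (new)  [load 50/60]
  50 → stock rod 3 (new)  [load 50/60]
  45 → stock rod 4 (new)  [load 45/60]
  45 → stock rod 5 (new)  [load 45/60]
  40 → stock rod 6 (new)  [load 40/60]
  40 → stock rod 7 (new)  [load 40/60]
  40 → stock rod 8 (new)  [load 40/60]
  35 → stock rod 9 (new)  [load 35/60]
  20 → stock rod 6  [load 60/60]
9 stock rods opened.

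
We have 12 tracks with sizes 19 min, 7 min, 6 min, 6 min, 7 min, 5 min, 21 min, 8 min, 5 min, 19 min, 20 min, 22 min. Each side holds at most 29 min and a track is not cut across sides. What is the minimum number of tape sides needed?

6

Total = 22 + 21 + 20 + 19 + 19 + 8 + 7 + 7 + 6 + 6 + 5 + 5 = 145 min.
Lower bound: ⌈145/29⌉ = 5 tape sides.
A packing using 6 tape sides:
  side 1: 22 + 7 = 29
  side 2: 21 + 8 = 29
  side 3: 20 + 7 = 27
  side 4: 19 + 6 = 25
  side 5: 19 + 6 = 25
  side 6: 5 + 5 = 10
No arrangement into 5 tape sides stays within capacity, so 6 is optimal.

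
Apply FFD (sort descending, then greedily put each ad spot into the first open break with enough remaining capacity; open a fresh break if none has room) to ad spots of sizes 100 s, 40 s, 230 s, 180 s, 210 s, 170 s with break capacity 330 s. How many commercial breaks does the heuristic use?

Sorted descending: 230, 210, 180, 170, 100, 40.
  230 → break 1 (new)  [load 230/330]
  210 → break 2 (new)  [load 210/330]
  180 → break 3 (new)  [load 180/330]
  170 → break 4 (new)  [load 170/330]
  100 → break 1  [load 330/330]
  40 → break 2  [load 250/330]
4 commercial breaks opened.

4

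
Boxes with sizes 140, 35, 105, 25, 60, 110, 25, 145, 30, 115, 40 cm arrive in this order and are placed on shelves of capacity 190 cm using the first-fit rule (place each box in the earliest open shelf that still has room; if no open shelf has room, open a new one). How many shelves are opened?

5

  140 → shelf 1 (new)  [load 140/190]
  35 → shelf 1  [load 175/190]
  105 → shelf 2 (new)  [load 105/190]
  25 → shelf 2  [load 130/190]
  60 → shelf 2  [load 190/190]
  110 → shelf 3 (new)  [load 110/190]
  25 → shelf 3  [load 135/190]
  145 → shelf 4 (new)  [load 145/190]
  30 → shelf 3  [load 165/190]
  115 → shelf 5 (new)  [load 115/190]
  40 → shelf 4  [load 185/190]
5 shelves opened.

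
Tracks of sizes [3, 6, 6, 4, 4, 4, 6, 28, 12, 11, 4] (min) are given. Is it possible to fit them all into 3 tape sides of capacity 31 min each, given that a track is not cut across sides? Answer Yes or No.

A valid assignment using 3 tape sides:
  side 1: 28 + 3 = 31
  side 2: 12 + 11 + 6 = 29
  side 3: 6 + 6 + 4 + 4 + 4 + 4 = 28
Every load is within 31 min, so 3 tape sides suffice.

Yes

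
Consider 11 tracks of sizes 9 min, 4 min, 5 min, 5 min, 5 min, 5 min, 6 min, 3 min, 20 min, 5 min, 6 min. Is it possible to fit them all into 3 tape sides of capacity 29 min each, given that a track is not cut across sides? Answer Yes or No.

A valid assignment using 3 tape sides:
  side 1: 20 + 9 = 29
  side 2: 6 + 6 + 5 + 5 + 5 = 27
  side 3: 5 + 5 + 4 + 3 = 17
Every load is within 29 min, so 3 tape sides suffice.

Yes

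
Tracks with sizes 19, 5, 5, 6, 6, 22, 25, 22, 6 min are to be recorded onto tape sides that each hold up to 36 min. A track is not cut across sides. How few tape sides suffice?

Total = 25 + 22 + 22 + 19 + 6 + 6 + 6 + 5 + 5 = 116 min.
Lower bound: ⌈116/36⌉ = 4 tape sides.
A packing using 4 tape sides:
  side 1: 25 + 6 + 5 = 36
  side 2: 22 + 6 + 6 = 34
  side 3: 22 + 5 = 27
  side 4: 19 = 19
This matches the lower bound, so 4 is optimal.

4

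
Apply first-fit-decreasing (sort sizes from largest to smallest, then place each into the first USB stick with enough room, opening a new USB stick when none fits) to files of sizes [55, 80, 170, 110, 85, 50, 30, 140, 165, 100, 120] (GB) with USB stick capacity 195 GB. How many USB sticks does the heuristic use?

6

Sorted descending: 170, 165, 140, 120, 110, 100, 85, 80, 55, 50, 30.
  170 → USB stick 1 (new)  [load 170/195]
  165 → USB stick 2 (new)  [load 165/195]
  140 → USB stick 3 (new)  [load 140/195]
  120 → USB stick 4 (new)  [load 120/195]
  110 → USB stick 5 (new)  [load 110/195]
  100 → USB stick 6 (new)  [load 100/195]
  85 → USB stick 5  [load 195/195]
  80 → USB stick 6  [load 180/195]
  55 → USB stick 3  [load 195/195]
  50 → USB stick 4  [load 170/195]
  30 → USB stick 2  [load 195/195]
6 USB sticks opened.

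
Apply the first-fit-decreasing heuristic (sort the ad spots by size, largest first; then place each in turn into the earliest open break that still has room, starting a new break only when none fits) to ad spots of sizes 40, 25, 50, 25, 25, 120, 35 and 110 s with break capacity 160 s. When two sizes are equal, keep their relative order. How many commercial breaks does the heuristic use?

Sorted descending: 120, 110, 50, 40, 35, 25, 25, 25.
  120 → break 1 (new)  [load 120/160]
  110 → break 2 (new)  [load 110/160]
  50 → break 2  [load 160/160]
  40 → break 1  [load 160/160]
  35 → break 3 (new)  [load 35/160]
  25 → break 3  [load 60/160]
  25 → break 3  [load 85/160]
  25 → break 3  [load 110/160]
3 commercial breaks opened.

3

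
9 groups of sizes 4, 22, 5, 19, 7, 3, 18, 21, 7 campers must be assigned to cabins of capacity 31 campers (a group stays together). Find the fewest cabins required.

4

Total = 22 + 21 + 19 + 18 + 7 + 7 + 5 + 4 + 3 = 106 campers.
Lower bound: ⌈106/31⌉ = 4 cabins.
A packing using 4 cabins:
  cabin 1: 22 + 7 = 29
  cabin 2: 21 + 7 + 3 = 31
  cabin 3: 19 + 5 + 4 = 28
  cabin 4: 18 = 18
This matches the lower bound, so 4 is optimal.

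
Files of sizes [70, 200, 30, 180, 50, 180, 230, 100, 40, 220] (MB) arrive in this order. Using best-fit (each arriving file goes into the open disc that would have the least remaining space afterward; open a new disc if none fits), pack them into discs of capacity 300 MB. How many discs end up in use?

  70 → disc 1 (new)  [load 70/300]
  200 → disc 1  [load 270/300]
  30 → disc 1  [load 300/300]
  180 → disc 2 (new)  [load 180/300]
  50 → disc 2  [load 230/300]
  180 → disc 3 (new)  [load 180/300]
  230 → disc 4 (new)  [load 230/300]
  100 → disc 3  [load 280/300]
  40 → disc 2  [load 270/300]
  220 → disc 5 (new)  [load 220/300]
5 discs opened.

5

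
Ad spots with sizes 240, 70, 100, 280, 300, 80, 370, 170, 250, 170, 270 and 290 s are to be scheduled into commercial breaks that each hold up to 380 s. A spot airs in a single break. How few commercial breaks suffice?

Total = 370 + 300 + 290 + 280 + 270 + 250 + 240 + 170 + 170 + 100 + 80 + 70 = 2590 s.
Lower bound: ⌈2590/380⌉ = 7 commercial breaks.
A packing using 8 commercial breaks:
  break 1: 370 = 370
  break 2: 300 + 80 = 380
  break 3: 290 + 70 = 360
  break 4: 280 + 100 = 380
  break 5: 270 = 270
  break 6: 250 = 250
  break 7: 240 = 240
  break 8: 170 + 170 = 340
No arrangement into 7 commercial breaks stays within capacity, so 8 is optimal.

8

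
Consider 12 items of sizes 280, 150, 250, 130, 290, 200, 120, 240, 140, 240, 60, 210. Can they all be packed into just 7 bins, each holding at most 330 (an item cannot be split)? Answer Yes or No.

No

Total = 2310; ⌈2310/330⌉ = 7.
The bound of 7 does not rule out 7, but exhaustive search shows no assignment into 7 bins of capacity 330 exists — the minimum is 8.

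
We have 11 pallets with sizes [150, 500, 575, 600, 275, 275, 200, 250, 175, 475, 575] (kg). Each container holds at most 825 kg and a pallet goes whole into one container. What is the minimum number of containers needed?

Total = 600 + 575 + 575 + 500 + 475 + 275 + 275 + 250 + 200 + 175 + 150 = 4050 kg.
Lower bound: ⌈4050/825⌉ = 5 containers.
A packing using 6 containers:
  container 1: 600 + 200 = 800
  container 2: 575 + 250 = 825
  container 3: 575 + 175 = 750
  container 4: 500 + 275 = 775
  container 5: 475 + 275 = 750
  container 6: 150 = 150
No arrangement into 5 containers stays within capacity, so 6 is optimal.

6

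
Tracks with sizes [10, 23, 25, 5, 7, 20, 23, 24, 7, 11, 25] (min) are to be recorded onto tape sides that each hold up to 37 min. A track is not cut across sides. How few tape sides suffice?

6

Total = 25 + 25 + 24 + 23 + 23 + 20 + 11 + 10 + 7 + 7 + 5 = 180 min.
Lower bound: ⌈180/37⌉ = 5 tape sides.
Also, 6 tracks each exceed 37/2 min, and no two of those can share a side, so at least 6 tape sides are needed.
A packing using 6 tape sides:
  side 1: 25 + 11 = 36
  side 2: 25 + 10 = 35
  side 3: 24 + 7 + 5 = 36
  side 4: 23 + 7 = 30
  side 5: 23 = 23
  side 6: 20 = 20
This matches the lower bound, so 6 is optimal.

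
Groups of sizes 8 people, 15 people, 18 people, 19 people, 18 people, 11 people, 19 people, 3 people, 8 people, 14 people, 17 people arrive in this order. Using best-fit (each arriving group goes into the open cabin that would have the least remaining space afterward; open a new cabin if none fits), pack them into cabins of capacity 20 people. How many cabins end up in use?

  8 → cabin 1 (new)  [load 8/20]
  15 → cabin 2 (new)  [load 15/20]
  18 → cabin 3 (new)  [load 18/20]
  19 → cabin 4 (new)  [load 19/20]
  18 → cabin 5 (new)  [load 18/20]
  11 → cabin 1  [load 19/20]
  19 → cabin 6 (new)  [load 19/20]
  3 → cabin 2  [load 18/20]
  8 → cabin 7 (new)  [load 8/20]
  14 → cabin 8 (new)  [load 14/20]
  17 → cabin 9 (new)  [load 17/20]
9 cabins opened.

9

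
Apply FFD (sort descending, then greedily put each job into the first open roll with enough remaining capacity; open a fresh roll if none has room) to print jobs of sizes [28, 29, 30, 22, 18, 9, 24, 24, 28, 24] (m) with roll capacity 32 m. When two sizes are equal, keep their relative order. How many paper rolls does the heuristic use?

Sorted descending: 30, 29, 28, 28, 24, 24, 24, 22, 18, 9.
  30 → roll 1 (new)  [load 30/32]
  29 → roll 2 (new)  [load 29/32]
  28 → roll 3 (new)  [load 28/32]
  28 → roll 4 (new)  [load 28/32]
  24 → roll 5 (new)  [load 24/32]
  24 → roll 6 (new)  [load 24/32]
  24 → roll 7 (new)  [load 24/32]
  22 → roll 8 (new)  [load 22/32]
  18 → roll 9 (new)  [load 18/32]
  9 → roll 8  [load 31/32]
9 paper rolls opened.

9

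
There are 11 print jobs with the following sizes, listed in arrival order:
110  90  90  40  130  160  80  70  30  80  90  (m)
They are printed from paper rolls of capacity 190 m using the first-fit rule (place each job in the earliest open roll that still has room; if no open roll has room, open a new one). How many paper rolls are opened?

  110 → roll 1 (new)  [load 110/190]
  90 → roll 2 (new)  [load 90/190]
  90 → roll 2  [load 180/190]
  40 → roll 1  [load 150/190]
  130 → roll 3 (new)  [load 130/190]
  160 → roll 4 (new)  [load 160/190]
  80 → roll 5 (new)  [load 80/190]
  70 → roll 5  [load 150/190]
  30 → roll 1  [load 180/190]
  80 → roll 6 (new)  [load 80/190]
  90 → roll 6  [load 170/190]
6 paper rolls opened.

6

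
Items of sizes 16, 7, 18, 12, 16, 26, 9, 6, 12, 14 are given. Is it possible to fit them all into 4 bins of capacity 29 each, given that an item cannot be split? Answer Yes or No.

No

Total = 136; ⌈136/29⌉ = 5.
At least 5 bins are required, but only 4 are allowed.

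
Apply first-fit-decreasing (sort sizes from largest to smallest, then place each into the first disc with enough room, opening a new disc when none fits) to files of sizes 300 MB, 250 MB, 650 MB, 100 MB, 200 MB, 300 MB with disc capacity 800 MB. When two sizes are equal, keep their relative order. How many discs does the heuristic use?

Sorted descending: 650, 300, 300, 250, 200, 100.
  650 → disc 1 (new)  [load 650/800]
  300 → disc 2 (new)  [load 300/800]
  300 → disc 2  [load 600/800]
  250 → disc 3 (new)  [load 250/800]
  200 → disc 2  [load 800/800]
  100 → disc 1  [load 750/800]
3 discs opened.

3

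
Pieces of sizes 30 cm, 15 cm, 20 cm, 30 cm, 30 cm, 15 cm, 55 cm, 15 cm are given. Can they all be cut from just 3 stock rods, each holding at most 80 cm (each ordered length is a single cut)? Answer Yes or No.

Yes

A valid assignment using 3 stock rods:
  stock rod 1: 55 + 20 = 75
  stock rod 2: 30 + 30 + 15 = 75
  stock rod 3: 30 + 15 + 15 = 60
Every load is within 80 cm, so 3 stock rods suffice.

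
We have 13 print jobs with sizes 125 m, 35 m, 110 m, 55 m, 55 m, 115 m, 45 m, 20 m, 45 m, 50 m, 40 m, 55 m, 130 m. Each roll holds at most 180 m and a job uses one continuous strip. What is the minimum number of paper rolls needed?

Total = 130 + 125 + 115 + 110 + 55 + 55 + 55 + 50 + 45 + 45 + 40 + 35 + 20 = 880 m.
Lower bound: ⌈880/180⌉ = 5 paper rolls.
A packing using 5 paper rolls:
  roll 1: 130 + 50 = 180
  roll 2: 125 + 55 = 180
  roll 3: 115 + 55 = 170
  roll 4: 110 + 45 + 20 = 175
  roll 5: 55 + 45 + 40 + 35 = 175
This matches the lower bound, so 5 is optimal.

5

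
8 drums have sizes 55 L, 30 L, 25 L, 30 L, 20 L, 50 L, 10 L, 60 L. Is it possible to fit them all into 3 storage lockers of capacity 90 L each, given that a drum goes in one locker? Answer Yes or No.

No

Total = 280 L; ⌈280/90⌉ = 4.
At least 4 storage lockers are required, but only 3 are allowed.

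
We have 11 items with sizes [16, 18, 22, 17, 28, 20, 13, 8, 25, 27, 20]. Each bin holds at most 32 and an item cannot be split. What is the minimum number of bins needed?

9

Total = 28 + 27 + 25 + 22 + 20 + 20 + 18 + 17 + 16 + 13 + 8 = 214.
Lower bound: ⌈214/32⌉ = 7 bins.
Also, 8 items each exceed 16, and no two of those can share a bin, so at least 8 bins are needed.
A packing using 9 bins:
  bin 1: 28 = 28
  bin 2: 27 = 27
  bin 3: 25 = 25
  bin 4: 22 + 8 = 30
  bin 5: 20 = 20
  bin 6: 20 = 20
  bin 7: 18 + 13 = 31
  bin 8: 17 = 17
  bin 9: 16 = 16
No arrangement into 8 bins stays within capacity, so 9 is optimal.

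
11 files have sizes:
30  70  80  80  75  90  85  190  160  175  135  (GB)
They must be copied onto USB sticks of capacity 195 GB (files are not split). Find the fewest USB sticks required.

7

Total = 190 + 175 + 160 + 135 + 90 + 85 + 80 + 80 + 75 + 70 + 30 = 1170 GB.
Lower bound: ⌈1170/195⌉ = 6 USB sticks.
A packing using 7 USB sticks:
  USB stick 1: 190 = 190
  USB stick 2: 175 = 175
  USB stick 3: 160 + 30 = 190
  USB stick 4: 135 = 135
  USB stick 5: 90 + 85 = 175
  USB stick 6: 80 + 80 = 160
  USB stick 7: 75 + 70 = 145
No arrangement into 6 USB sticks stays within capacity, so 7 is optimal.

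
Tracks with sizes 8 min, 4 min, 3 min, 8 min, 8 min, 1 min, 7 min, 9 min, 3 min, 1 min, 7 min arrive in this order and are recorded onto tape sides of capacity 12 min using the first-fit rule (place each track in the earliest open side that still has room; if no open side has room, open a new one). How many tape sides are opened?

6

  8 → side 1 (new)  [load 8/12]
  4 → side 1  [load 12/12]
  3 → side 2 (new)  [load 3/12]
  8 → side 2  [load 11/12]
  8 → side 3 (new)  [load 8/12]
  1 → side 2  [load 12/12]
  7 → side 4 (new)  [load 7/12]
  9 → side 5 (new)  [load 9/12]
  3 → side 3  [load 11/12]
  1 → side 3  [load 12/12]
  7 → side 6 (new)  [load 7/12]
6 tape sides opened.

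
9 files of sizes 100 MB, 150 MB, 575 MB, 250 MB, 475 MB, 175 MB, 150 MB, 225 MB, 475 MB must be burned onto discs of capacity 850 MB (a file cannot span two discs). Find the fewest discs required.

4

Total = 575 + 475 + 475 + 250 + 225 + 175 + 150 + 150 + 100 = 2575 MB.
Lower bound: ⌈2575/850⌉ = 4 discs.
A packing using 4 discs:
  disc 1: 575 + 250 = 825
  disc 2: 475 + 225 + 150 = 850
  disc 3: 475 + 175 + 150 = 800
  disc 4: 100 = 100
This matches the lower bound, so 4 is optimal.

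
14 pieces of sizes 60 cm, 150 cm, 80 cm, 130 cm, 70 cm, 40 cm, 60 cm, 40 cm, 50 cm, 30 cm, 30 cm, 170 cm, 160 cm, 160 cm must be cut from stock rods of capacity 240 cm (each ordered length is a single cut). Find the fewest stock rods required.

6

Total = 170 + 160 + 160 + 150 + 130 + 80 + 70 + 60 + 60 + 50 + 40 + 40 + 30 + 30 = 1230 cm.
Lower bound: ⌈1230/240⌉ = 6 stock rods.
A packing using 6 stock rods:
  stock rod 1: 170 + 70 = 240
  stock rod 2: 160 + 80 = 240
  stock rod 3: 160 + 60 = 220
  stock rod 4: 150 + 60 + 30 = 240
  stock rod 5: 130 + 50 + 40 = 220
  stock rod 6: 40 + 30 = 70
This matches the lower bound, so 6 is optimal.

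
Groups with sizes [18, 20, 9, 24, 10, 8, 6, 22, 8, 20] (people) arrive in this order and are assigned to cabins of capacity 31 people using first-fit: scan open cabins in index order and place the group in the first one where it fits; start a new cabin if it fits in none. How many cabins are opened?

  18 → cabin 1 (new)  [load 18/31]
  20 → cabin 2 (new)  [load 20/31]
  9 → cabin 1  [load 27/31]
  24 → cabin 3 (new)  [load 24/31]
  10 → cabin 2  [load 30/31]
  8 → cabin 4 (new)  [load 8/31]
  6 → cabin 3  [load 30/31]
  22 → cabin 4  [load 30/31]
  8 → cabin 5 (new)  [load 8/31]
  20 → cabin 5  [load 28/31]
5 cabins opened.

5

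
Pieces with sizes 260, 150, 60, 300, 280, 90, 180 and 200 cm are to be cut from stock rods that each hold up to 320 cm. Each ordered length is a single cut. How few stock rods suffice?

6

Total = 300 + 280 + 260 + 200 + 180 + 150 + 90 + 60 = 1520 cm.
Lower bound: ⌈1520/320⌉ = 5 stock rods.
A packing using 6 stock rods:
  stock rod 1: 300 = 300
  stock rod 2: 280 = 280
  stock rod 3: 260 + 60 = 320
  stock rod 4: 200 + 90 = 290
  stock rod 5: 180 = 180
  stock rod 6: 150 = 150
No arrangement into 5 stock rods stays within capacity, so 6 is optimal.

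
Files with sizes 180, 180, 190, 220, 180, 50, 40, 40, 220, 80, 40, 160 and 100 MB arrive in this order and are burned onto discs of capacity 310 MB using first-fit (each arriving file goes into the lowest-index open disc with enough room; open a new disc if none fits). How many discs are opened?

7

  180 → disc 1 (new)  [load 180/310]
  180 → disc 2 (new)  [load 180/310]
  190 → disc 3 (new)  [load 190/310]
  220 → disc 4 (new)  [load 220/310]
  180 → disc 5 (new)  [load 180/310]
  50 → disc 1  [load 230/310]
  40 → disc 1  [load 270/310]
  40 → disc 1  [load 310/310]
  220 → disc 6 (new)  [load 220/310]
  80 → disc 2  [load 260/310]
  40 → disc 2  [load 300/310]
  160 → disc 7 (new)  [load 160/310]
  100 → disc 3  [load 290/310]
7 discs opened.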